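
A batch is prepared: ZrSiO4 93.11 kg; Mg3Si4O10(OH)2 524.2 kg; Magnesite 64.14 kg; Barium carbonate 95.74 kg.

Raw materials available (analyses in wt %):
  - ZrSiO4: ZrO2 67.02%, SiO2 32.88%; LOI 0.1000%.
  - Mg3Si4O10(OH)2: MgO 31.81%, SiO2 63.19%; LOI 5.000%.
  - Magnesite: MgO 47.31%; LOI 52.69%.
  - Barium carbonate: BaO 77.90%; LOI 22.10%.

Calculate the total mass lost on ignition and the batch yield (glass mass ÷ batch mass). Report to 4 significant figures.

Each numeric step maintains full precision at each step; values along the way are shown rounded off to 4 significant digits as written. A single rounding finalizes every reported result — derived quantities, including yield, the totals, ignition loss, four oxide percentages, glass mass, are carried using the weight values at 695.9 kg of glass at exact precision exactly as shown in the question or the answer.
Loss on ignition, line by line:
  ZrSiO4: 93.11 × 0.001000 = 0.09311 kg
  Mg3Si4O10(OH)2: 524.2 × 0.05000 = 26.21 kg
  Magnesite: 64.14 × 0.5269 = 33.80 kg
  Barium carbonate: 95.74 × 0.2210 = 21.16 kg
Total LOI = 81.26 kg
Glass = batch − LOI = 777.2 − 81.26 = 695.9 kg

LOI loss = 81.26 kg; glass = 695.9 kg; yield = 89.54%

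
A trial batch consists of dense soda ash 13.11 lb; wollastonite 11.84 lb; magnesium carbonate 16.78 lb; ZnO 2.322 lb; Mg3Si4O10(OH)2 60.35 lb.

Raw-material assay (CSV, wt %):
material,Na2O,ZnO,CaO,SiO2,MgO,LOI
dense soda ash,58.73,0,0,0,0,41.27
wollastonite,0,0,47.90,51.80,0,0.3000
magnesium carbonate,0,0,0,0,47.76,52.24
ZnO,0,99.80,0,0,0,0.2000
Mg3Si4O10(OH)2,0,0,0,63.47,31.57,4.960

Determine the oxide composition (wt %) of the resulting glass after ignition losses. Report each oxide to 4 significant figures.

Intermediates appear rounded off to 4 significant digits when written out. All internal work holds exact precision from first step to last — exactly one rounding is applied to every reported number. All derived quantities, including totals, five oxide percentages, the yield, LOI, net glass mass, are computed from the batch weights at 87.19 lb of glass at full float precision as quoted within the problem or answer text.
Per-oxide mass from batch:
  Na2O: 13.11·0.5873 = 7.700 lb
  ZnO: 2.322·0.9980 = 2.317 lb
  CaO: 11.84·0.4790 = 5.671 lb
  SiO2: 11.84·0.5180 + 60.35·0.6347 = 44.44 lb
  MgO: 16.78·0.4776 + 60.35·0.3157 = 27.07 lb
LOI: 13.11·0.4127 + 11.84·0.003000 + 16.78·0.5224 + 2.322·0.002000 + 60.35·0.04960 = 17.21 lb
Glass mass = batch − LOI = 104.4 − 17.21 = 87.19 lb (consistent with Σ oxide mass)
percent by weight: oxide/glass ×100

Glass mass = 87.19 lb (batch 104.4 − LOI 17.21).
Composition: Na2O 8.831%, ZnO 2.658%, CaO 6.504%, SiO2 50.96%, MgO 31.04%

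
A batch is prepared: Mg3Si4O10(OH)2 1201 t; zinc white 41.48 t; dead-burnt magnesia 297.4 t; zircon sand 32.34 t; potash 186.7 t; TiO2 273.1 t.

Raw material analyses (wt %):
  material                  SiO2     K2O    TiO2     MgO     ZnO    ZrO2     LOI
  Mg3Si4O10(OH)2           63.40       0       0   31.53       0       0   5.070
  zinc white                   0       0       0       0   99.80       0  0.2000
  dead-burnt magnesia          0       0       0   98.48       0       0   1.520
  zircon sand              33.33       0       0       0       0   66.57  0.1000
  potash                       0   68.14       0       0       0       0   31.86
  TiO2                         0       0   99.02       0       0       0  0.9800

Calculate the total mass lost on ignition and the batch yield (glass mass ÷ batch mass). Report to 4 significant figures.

LOI loss = 127.7 t; glass = 1904 t; yield = 93.72%

All arithmetic holds full float precision at all times — rounding to four significant digits governs each mid-chain value as printed — every reported value takes a single rounding; all derived quantities, including six oxide percentages, totals, glass mass, yield, LOI, are recomputed using the weight values for 1904 t of glass in exact precision as set out in the problem or answer text.
Ignition loss by material:
  Mg3Si4O10(OH)2: 1201 × 0.05070 = 60.89 t
  zinc white: 41.48 × 0.002000 = 0.08296 t
  dead-burnt magnesia: 297.4 × 0.01520 = 4.520 t
  zircon sand: 32.34 × 0.001000 = 0.03234 t
  potash: 186.7 × 0.3186 = 59.48 t
  TiO2: 273.1 × 0.009800 = 2.676 t
Total LOI = 127.7 t
Glass = batch − LOI = 2032 − 127.7 = 1904 t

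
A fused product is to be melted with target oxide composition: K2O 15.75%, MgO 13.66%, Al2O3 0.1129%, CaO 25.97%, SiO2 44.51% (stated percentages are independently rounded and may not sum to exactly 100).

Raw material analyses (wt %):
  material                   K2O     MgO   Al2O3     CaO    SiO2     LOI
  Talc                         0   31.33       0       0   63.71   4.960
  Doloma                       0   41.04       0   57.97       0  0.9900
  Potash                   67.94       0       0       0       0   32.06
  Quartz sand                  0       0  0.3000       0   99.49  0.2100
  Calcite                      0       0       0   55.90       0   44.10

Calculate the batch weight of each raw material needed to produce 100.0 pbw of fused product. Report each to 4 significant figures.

Batch per 100.0 pbw fused product:
  Talc: 11.09 pbw
  Doloma: 24.81 pbw
  Potash: 23.18 pbw
  Quartz sand: 37.63 pbw
  Calcite: 20.72 pbw
Total batch = 117.4 pbw; LOI loss = 17.44 pbw; yield = 85.15%

The intermediate values are shown (rounded to four significant figures) at each printed step; each numeric step carries exact precision at all times. A single rounding produces every reported result. The derived quantities, which include the yield, glass mass, ignition loss, totals, the five compositions, are rebuilt in exact precision, exactly as printed in problem or answer, from the weighed amounts per 100.0 pbw of glass.
Oxide-by-oxide targets in 100.0 pbw fused product:
  K2O: 15.75% × 100.0 = 15.75 pbw
  MgO: 13.66% × 100.0 = 13.66 pbw
  Al2O3: 0.1129% × 100.0 = 0.1129 pbw
  CaO: 25.97% × 100.0 = 25.97 pbw
  SiO2: 44.51% × 100.0 = 44.51 pbw
Verifying the oxide balance applying the batch weights above, against the basis in use (oxide sums agree with the targets given rounding of the digits):
  K2O: 23.18·0.6794 = 15.75 pbw (target 15.75 pbw)
  MgO: 11.09·0.3133 + 24.81·0.4104 = 13.66 pbw (target 13.66 pbw)
  Al2O3: 37.63·0.003000 = 0.1129 pbw (target 0.1129 pbw)
  CaO: 24.81·0.5797 + 20.72·0.5590 = 25.96 pbw (target 25.97 pbw)
  SiO2: 11.09·0.6371 + 37.63·0.9949 = 44.50 pbw (target 44.51 pbw)
Auditing the glass mass value: batch Σ − ignition loss = 99.99 pbw (per-oxide target masses sum to 100.0 pbw; versus the stated basis of 100.0 pbw — rounding explains the deltas).
Summing the batch: Σ batch = 117.4 pbw; LOI removed, Σ of batch·LOI: 17.44 pbw; yield: glass divided by total = 85.15%.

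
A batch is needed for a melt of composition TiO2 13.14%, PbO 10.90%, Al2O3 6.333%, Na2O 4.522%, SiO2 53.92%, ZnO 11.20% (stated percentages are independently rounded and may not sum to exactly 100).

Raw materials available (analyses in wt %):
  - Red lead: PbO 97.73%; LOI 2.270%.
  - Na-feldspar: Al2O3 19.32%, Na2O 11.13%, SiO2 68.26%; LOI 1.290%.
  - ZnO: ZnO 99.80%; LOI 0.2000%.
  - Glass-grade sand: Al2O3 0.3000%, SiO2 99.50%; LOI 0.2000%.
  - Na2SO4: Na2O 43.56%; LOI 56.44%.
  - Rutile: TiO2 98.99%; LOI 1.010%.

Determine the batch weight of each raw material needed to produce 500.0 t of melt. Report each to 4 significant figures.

Batch per 500.0 t melt:
  Red lead: 55.77 t
  Na-feldspar: 161.4 t
  ZnO: 56.11 t
  Glass-grade sand: 160.2 t
  Na2SO4: 10.66 t
  Rutile: 66.37 t
Total batch = 510.5 t; LOI loss = 10.47 t; yield = 97.95%

Values along the way are shown, rounded to 4 significant digits, between the steps. The whole derivation carries full float precision in every operation. Each reported result is rounded a single time; the derived quantities (LOI, six oxide percentages, the totals, the yield, glass mass) are rebuilt using the weight values per 500.0 t of glass in exact precision, as set out in problem or answer.
The oxide mass targets at 500.0 t melt:
  TiO2: 13.14% × 500.0 = 65.70 t
  PbO: 10.90% × 500.0 = 54.50 t
  Al2O3: 6.333% × 500.0 = 31.66 t
  Na2O: 4.522% × 500.0 = 22.61 t
  SiO2: 53.92% × 500.0 = 269.6 t
  ZnO: 11.20% × 500.0 = 56.00 t
Sums-versus-targets review using the reported weights, on the stated basis (summed amounts equal target values inside rounding margins):
  TiO2: 66.37·0.9899 = 65.70 t (target 65.70 t)
  PbO: 55.77·0.9773 = 54.50 t (target 54.50 t)
  Al2O3: 161.4·0.1932 + 160.2·0.003000 = 31.66 t (target 31.66 t)
  Na2O: 161.4·0.1113 + 10.66·0.4356 = 22.61 t (target 22.61 t)
  SiO2: 161.4·0.6826 + 160.2·0.9950 = 269.6 t (target 269.6 t)
  ZnO: 56.11·0.9980 = 56.00 t (target 56.00 t)
Glass-mass closure: batch total minus LOI = 500.0 t (summing oxide targets gives 500.1 t; versus the stated basis of 500.0 t — gaps are rounding artifacts).
Summing the batch: Σ batch = 510.5 t; loss to ignition Σ batch·LOI = 10.47 t; yield: glass divided by total = 97.95%.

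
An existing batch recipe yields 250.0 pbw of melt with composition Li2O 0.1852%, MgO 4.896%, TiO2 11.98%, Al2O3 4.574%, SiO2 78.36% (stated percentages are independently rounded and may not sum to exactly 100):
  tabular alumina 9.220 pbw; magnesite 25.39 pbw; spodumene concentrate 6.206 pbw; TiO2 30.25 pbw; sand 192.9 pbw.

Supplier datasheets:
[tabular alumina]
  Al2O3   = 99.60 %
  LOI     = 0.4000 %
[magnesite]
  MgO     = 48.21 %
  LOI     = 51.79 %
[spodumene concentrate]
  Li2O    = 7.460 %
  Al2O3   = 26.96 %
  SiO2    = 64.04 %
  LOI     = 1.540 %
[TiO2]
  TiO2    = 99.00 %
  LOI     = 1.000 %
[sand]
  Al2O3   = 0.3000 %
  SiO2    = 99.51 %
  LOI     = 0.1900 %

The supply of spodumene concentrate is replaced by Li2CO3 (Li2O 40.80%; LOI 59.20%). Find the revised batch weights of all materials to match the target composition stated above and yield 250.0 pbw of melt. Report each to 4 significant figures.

Revised batch per 250.0 pbw melt:
  tabular alumina: 10.89 pbw
  magnesite: 25.39 pbw
  Li2CO3: 1.135 pbw
  TiO2: 30.25 pbw
  sand: 196.9 pbw
Total batch = 264.6 pbw; LOI loss = 14.54 pbw

Every computation holds full float precision from first step to last. Mid-chain values are printed rounded off to 4 significant figures in the working. Each reported value is rounded just once. All derived quantities, including the yield, the five compositions, ignition loss, totals, glass mass, are rebuilt from the weighed amounts at 250.0 pbw of glass at full precision as quoted within the problem or the answer.
Oxide mass targets, per 250.0 pbw melt:
  Li2O: 0.1852% × 250.0 = 0.4630 pbw
  MgO: 4.896% × 250.0 = 12.24 pbw
  TiO2: 11.98% × 250.0 = 29.95 pbw
  Al2O3: 4.574% × 250.0 = 11.44 pbw
  SiO2: 78.36% × 250.0 = 195.9 pbw
Mass-balance tally per oxide on the weights just shown, on the stated basis (every target is met by its sum modulo rounding of the values):
  Li2O: 1.135·0.4080 = 0.4631 pbw (target 0.4630 pbw)
  MgO: 25.39·0.4821 = 12.24 pbw (target 12.24 pbw)
  TiO2: 30.25·0.9900 = 29.95 pbw (target 29.95 pbw)
  Al2O3: 10.89·0.9960 + 196.9·0.003000 = 11.44 pbw (target 11.44 pbw)
  SiO2: 196.9·0.9951 = 195.9 pbw (target 195.9 pbw)
Glass-mass bookkeeping: the batch minus its LOI: 250.0 pbw (oxide target masses add up to 250.0 pbw; the stated basis being 250.0 pbw — deltas are rounding alone).
Whole-batch sum: Σ batch = 264.6 pbw; ignition loss, Σ(batch × LOI) = 14.54 pbw; yield, glass over the total, = 94.50%.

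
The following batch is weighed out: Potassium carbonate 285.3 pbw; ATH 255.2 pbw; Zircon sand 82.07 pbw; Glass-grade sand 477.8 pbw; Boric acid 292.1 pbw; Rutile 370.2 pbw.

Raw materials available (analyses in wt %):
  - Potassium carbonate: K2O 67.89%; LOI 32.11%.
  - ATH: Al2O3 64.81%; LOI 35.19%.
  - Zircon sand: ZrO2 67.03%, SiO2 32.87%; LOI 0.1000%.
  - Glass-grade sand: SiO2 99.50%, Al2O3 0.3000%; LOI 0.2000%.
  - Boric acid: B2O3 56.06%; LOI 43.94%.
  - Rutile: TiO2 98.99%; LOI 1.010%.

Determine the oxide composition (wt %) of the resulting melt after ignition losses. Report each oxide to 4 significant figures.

Glass mass = 1448 pbw (batch 1763 − LOI 314.5).
Composition: B2O3 11.31%, TiO2 25.31%, ZrO2 3.799%, SiO2 34.69%, K2O 13.38%, Al2O3 11.52%

The working math maintains exact precision through every step — intermediates appear rounded off to 4 significant digits when written out; every reported figure is rounded exactly once. The derived quantities are re-derived in full precision (the totals, the six compositions, LOI, the yield, net glass mass) from the weighed amounts for 1448 pbw of glass, as written in either problem or answer.
Per-oxide mass from batch:
  B2O3: 292.1·0.5606 = 163.8 pbw
  TiO2: 370.2·0.9899 = 366.5 pbw
  ZrO2: 82.07·0.6703 = 55.01 pbw
  SiO2: 82.07·0.3287 + 477.8·0.9950 = 502.4 pbw
  K2O: 285.3·0.6789 = 193.7 pbw
  Al2O3: 255.2·0.6481 + 477.8·0.003000 = 166.8 pbw
LOI: 285.3·0.3211 + 255.2·0.3519 + 82.07·0.001000 + 477.8·0.002000 + 292.1·0.4394 + 370.2·0.01010 = 314.5 pbw
Glass mass = batch − LOI = 1763 − 314.5 = 1448 pbw (matching Σ of the oxides)
wt % = 100 × oxide mass / glass mass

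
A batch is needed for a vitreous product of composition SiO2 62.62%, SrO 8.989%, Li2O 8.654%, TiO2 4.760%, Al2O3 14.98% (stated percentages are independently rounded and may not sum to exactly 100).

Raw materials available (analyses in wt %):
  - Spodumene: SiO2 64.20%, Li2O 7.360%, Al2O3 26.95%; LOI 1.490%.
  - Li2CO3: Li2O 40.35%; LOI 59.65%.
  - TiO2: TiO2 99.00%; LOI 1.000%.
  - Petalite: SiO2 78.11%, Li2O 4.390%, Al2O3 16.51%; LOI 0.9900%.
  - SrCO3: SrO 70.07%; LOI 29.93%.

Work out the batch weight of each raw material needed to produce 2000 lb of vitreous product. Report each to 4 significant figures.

Batch per 2000 lb vitreous product:
  Spodumene: 260.7 lb
  Li2CO3: 230.3 lb
  TiO2: 96.16 lb
  Petalite: 1389 lb
  SrCO3: 256.6 lb
Total batch = 2233 lb; LOI loss = 232.8 lb; yield = 89.57%

Each numeric step maintains full float precision throughout. Intermediates are printed, rounded to four significant figures, when written out; each reported value carries a single rounding — the derived quantities (the yield, the five compositions, ignition loss, net glass mass, the totals) are recomputed in full precision using the weight values at 2000 lb of glass exactly as shown in the question or the answer.
Per-oxide target masses for 2000 lb vitreous product:
  SiO2: 62.62% × 2000 = 1252 lb
  SrO: 8.989% × 2000 = 179.8 lb
  Li2O: 8.654% × 2000 = 173.1 lb
  TiO2: 4.760% × 2000 = 95.20 lb
  Al2O3: 14.98% × 2000 = 299.6 lb
Oxide-by-oxide audit on the weights just shown, against the basis in use (every target is met by its sum within answer rounding):
  SiO2: 260.7·0.6420 + 1389·0.7811 = 1252 lb (target 1252 lb)
  SrO: 256.6·0.7007 = 179.8 lb (target 179.8 lb)
  Li2O: 260.7·0.07360 + 230.3·0.4035 + 1389·0.04390 = 173.1 lb (target 173.1 lb)
  TiO2: 96.16·0.9900 = 95.20 lb (target 95.20 lb)
  Al2O3: 260.7·0.2695 + 1389·0.1651 = 299.6 lb (target 299.6 lb)
Glass-mass sanity pass: the batch minus its LOI: 2000 lb (summing oxide targets gives 2000 lb; with the basis standing at 2000 lb — a pure rounding effect).
Whole-batch sum: Σ batch = 2233 lb; the LOI term Σ batch·LOI equals 232.8 lb; as yield: glass ÷ batch → 89.57%.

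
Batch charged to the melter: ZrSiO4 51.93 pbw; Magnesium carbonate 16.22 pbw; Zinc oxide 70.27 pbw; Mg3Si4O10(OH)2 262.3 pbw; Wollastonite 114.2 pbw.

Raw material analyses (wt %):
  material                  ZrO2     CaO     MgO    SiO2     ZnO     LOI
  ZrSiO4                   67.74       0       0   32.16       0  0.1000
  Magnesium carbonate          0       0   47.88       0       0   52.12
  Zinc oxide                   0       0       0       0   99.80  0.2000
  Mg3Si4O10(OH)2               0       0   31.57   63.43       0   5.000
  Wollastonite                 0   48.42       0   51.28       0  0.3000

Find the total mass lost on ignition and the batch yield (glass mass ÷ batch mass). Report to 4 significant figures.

LOI loss = 22.10 pbw; glass = 492.8 pbw; yield = 95.71%

The whole derivation holds full float precision all the way through. Intermediates are displayed, with 4-significant-figure rounding, when written out. Each reported result takes just one rounding. Derived quantities (LOI, net glass mass, the yield, five oxide percentages, the totals) are re-derived from the weighed amounts on 492.8 pbw of glass in exact precision as set out in either problem or answer.
Each material's LOI contribution:
  ZrSiO4: 51.93 × 0.001000 = 0.05193 pbw
  Magnesium carbonate: 16.22 × 0.5212 = 8.454 pbw
  Zinc oxide: 70.27 × 0.002000 = 0.1405 pbw
  Mg3Si4O10(OH)2: 262.3 × 0.05000 = 13.12 pbw
  Wollastonite: 114.2 × 0.003000 = 0.3426 pbw
Total LOI = 22.10 pbw
Glass = batch − LOI = 514.9 − 22.10 = 492.8 pbw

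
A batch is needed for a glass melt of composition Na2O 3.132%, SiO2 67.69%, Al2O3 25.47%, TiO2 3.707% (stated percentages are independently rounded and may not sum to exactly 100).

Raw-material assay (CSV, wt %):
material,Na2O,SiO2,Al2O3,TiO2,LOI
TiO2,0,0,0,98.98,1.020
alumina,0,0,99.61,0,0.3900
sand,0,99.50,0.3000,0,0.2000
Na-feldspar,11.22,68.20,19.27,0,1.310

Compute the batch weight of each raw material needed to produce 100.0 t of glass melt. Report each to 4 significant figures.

The intermediate values are printed rounded to 4 significant figures between the steps; all arithmetic maintains exact precision in every operation — each reported figure is rounded exactly once; the derived quantities are computed using the weight values for 100.0 t of glass in exact precision (glass mass, totals, four oxide percentages, the yield, LOI), exactly as shown in the problem or the answer.
Oxide mass targets, per 100.0 t glass melt:
  Na2O: 3.132% × 100.0 = 3.132 t
  SiO2: 67.69% × 100.0 = 67.69 t
  Al2O3: 25.47% × 100.0 = 25.47 t
  TiO2: 3.707% × 100.0 = 3.707 t
Balance tally, oxide-wise, with the batch weights as given, per the basis as stated (target by target, the sums agree given rounding of the digits):
  Na2O: 27.91·0.1122 = 3.132 t (target 3.132 t)
  SiO2: 48.90·0.9950 + 27.91·0.6820 = 67.69 t (target 67.69 t)
  Al2O3: 20.02·0.9961 + 48.90·0.003000 + 27.91·0.1927 = 25.47 t (target 25.47 t)
  TiO2: 3.745·0.9898 = 3.707 t (target 3.707 t)
Glass-mass closure: batch total minus LOI = 100.0 t (targets for the oxides total 100.0 t; versus the stated basis of 100.0 t — differing by rounding only).
Whole-batch sum: Σ batch = 100.6 t; Σ batch·LOI gives LOI loss = 0.5797 t; glass ÷ batch gives a yield of 99.42%.

Batch per 100.0 t glass melt:
  TiO2: 3.745 t
  alumina: 20.02 t
  sand: 48.90 t
  Na-feldspar: 27.91 t
Total batch = 100.6 t; LOI loss = 0.5797 t; yield = 99.42%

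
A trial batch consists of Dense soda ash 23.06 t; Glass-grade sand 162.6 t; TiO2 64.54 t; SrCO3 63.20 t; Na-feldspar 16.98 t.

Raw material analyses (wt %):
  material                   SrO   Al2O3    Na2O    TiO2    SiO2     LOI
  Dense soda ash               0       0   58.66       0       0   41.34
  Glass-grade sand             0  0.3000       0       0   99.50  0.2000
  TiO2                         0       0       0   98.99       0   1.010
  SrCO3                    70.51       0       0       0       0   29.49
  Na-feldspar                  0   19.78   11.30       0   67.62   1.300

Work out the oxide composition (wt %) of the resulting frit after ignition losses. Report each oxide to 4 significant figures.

In-progress results are displayed, rounded to four significant figures, at each printed step. Every computation runs at full precision throughout — every reported result takes exactly one rounding — all derived quantities, including the five compositions, glass mass, totals, yield, LOI, are computed using the weight values for 301.0 t of glass at exact precision precisely as stated by the question or the answer.
Delivered oxide masses:
  SrO: 63.20·0.7051 = 44.56 t
  Al2O3: 162.6·0.003000 + 16.98·0.1978 = 3.846 t
  Na2O: 23.06·0.5866 + 16.98·0.1130 = 15.45 t
  TiO2: 64.54·0.9899 = 63.89 t
  SiO2: 162.6·0.9950 + 16.98·0.6762 = 173.3 t
LOI: 23.06·0.4134 + 162.6·0.002000 + 64.54·0.01010 + 63.20·0.2949 + 16.98·0.01300 = 29.37 t
Glass = total batch minus LOI = 330.4 − 29.37 = 301.0 t (= Σ oxide masses)
wt % = 100 × oxide mass / glass mass

Glass mass = 301.0 t (batch 330.4 − LOI 29.37).
Composition: SrO 14.80%, Al2O3 1.278%, Na2O 5.131%, TiO2 21.22%, SiO2 57.56%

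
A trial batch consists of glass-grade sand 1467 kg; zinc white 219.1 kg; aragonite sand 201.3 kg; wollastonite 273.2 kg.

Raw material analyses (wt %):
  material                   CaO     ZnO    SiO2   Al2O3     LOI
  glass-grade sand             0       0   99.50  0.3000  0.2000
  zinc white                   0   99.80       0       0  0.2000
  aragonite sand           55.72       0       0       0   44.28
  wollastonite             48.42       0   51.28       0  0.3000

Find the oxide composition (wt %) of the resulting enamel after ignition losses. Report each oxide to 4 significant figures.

Intermediates are printed, rounded to four significant digits, when written out. The whole derivation carries exact precision throughout. Each reported value receives exactly one rounding; all derived quantities are carried from the batch weights on 2067 kg of glass in exact precision (the totals, net glass mass, yield, LOI, the four compositions), as written in the problem or the answer.
What the batch supplies per oxide:
  CaO: 201.3·0.5572 + 273.2·0.4842 = 244.4 kg
  ZnO: 219.1·0.9980 = 218.7 kg
  SiO2: 1467·0.9950 + 273.2·0.5128 = 1600 kg
  Al2O3: 1467·0.003000 = 4.401 kg
LOI: 1467·0.002000 + 219.1·0.002000 + 201.3·0.4428 + 273.2·0.003000 = 93.33 kg
Resulting glass, batch − LOI: 2161 − 93.33 = 2067 kg (matching Σ of the oxides)
percent share: oxide ÷ glass, ×100

Glass mass = 2067 kg (batch 2161 − LOI 93.33).
Composition: CaO 11.82%, ZnO 10.58%, SiO2 77.39%, Al2O3 0.2129%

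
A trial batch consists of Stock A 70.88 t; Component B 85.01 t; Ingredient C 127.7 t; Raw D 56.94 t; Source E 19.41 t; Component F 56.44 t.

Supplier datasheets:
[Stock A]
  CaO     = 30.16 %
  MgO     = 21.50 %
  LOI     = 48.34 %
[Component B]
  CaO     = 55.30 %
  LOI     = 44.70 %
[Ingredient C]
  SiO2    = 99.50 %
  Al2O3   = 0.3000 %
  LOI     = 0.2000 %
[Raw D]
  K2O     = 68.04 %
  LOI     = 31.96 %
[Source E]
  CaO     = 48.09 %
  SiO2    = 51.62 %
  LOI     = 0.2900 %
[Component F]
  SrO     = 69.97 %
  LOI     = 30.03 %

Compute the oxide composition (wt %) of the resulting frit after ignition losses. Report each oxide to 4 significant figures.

In-progress results are printed (rounded to 4 significant figures) when written out; each numeric step maintains full float precision in all steps. A single rounding yields each reported figure. All derived quantities, including the totals, six oxide percentages, yield, net glass mass, ignition loss, are re-derived from the batch weights on 308.7 t of glass at full float precision as set out in either problem or answer.
Oxide-by-oxide delivered mass:
  CaO: 70.88·0.3016 + 85.01·0.5530 + 19.41·0.4809 = 77.72 t
  K2O: 56.94·0.6804 = 38.74 t
  SiO2: 127.7·0.9950 + 19.41·0.5162 = 137.1 t
  MgO: 70.88·0.2150 = 15.24 t
  SrO: 56.44·0.6997 = 39.49 t
  Al2O3: 127.7·0.003000 = 0.3831 t
LOI: 70.88·0.4834 + 85.01·0.4470 + 127.7·0.002000 + 56.94·0.3196 + 19.41·0.002900 + 56.44·0.3003 = 107.7 t
Glass mass = batch − LOI = 416.4 − 107.7 = 308.7 t (= Σ oxide masses)
oxide / glass × 100 gives the wt %

Glass mass = 308.7 t (batch 416.4 − LOI 107.7).
Composition: CaO 25.18%, K2O 12.55%, SiO2 44.41%, MgO 4.937%, SrO 12.79%, Al2O3 0.1241%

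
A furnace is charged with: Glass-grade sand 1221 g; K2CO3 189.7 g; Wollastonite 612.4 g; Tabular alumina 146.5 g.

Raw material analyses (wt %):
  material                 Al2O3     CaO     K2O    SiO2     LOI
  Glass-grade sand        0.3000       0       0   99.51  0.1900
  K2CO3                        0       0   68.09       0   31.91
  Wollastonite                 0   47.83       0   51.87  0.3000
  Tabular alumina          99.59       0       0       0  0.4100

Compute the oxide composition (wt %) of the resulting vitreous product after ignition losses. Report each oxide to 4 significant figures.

Glass mass = 2104 g (batch 2170 − LOI 65.29).
Composition: Al2O3 7.107%, CaO 13.92%, K2O 6.138%, SiO2 72.83%

All arithmetic maintains exact precision at every stage — mid-chain values appear, rounded to four significant figures, as written. A single rounding yields each reported result — all derived quantities, including the yield, glass mass, totals, four oxide percentages, ignition loss, are rebuilt from the weighed amounts at 2104 g of glass at full precision, as they appear in the problem or the answer.
Per-oxide mass from batch:
  Al2O3: 1221·0.003000 + 146.5·0.9959 = 149.6 g
  CaO: 612.4·0.4783 = 292.9 g
  K2O: 189.7·0.6809 = 129.2 g
  SiO2: 1221·0.9951 + 612.4·0.5187 = 1533 g
LOI: 1221·0.001900 + 189.7·0.3191 + 612.4·0.003000 + 146.5·0.004100 = 65.29 g
batch − LOI leaves glass = 2170 − 65.29 = 2104 g (matching Σ of the oxides)
wt %: oxide over glass, times 100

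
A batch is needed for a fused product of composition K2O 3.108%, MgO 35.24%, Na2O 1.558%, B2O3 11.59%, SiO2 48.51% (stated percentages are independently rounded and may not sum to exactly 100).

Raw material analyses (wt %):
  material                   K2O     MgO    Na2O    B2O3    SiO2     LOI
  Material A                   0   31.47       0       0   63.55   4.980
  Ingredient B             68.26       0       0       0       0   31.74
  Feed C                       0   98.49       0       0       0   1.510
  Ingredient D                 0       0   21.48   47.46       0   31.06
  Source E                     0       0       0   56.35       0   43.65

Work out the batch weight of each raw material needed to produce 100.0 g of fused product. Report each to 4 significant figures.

Batch per 100.0 g fused product:
  Material A: 76.33 g
  Ingredient B: 4.553 g
  Feed C: 11.39 g
  Ingredient D: 7.253 g
  Source E: 14.46 g
Total batch = 114.0 g; LOI loss = 13.98 g; yield = 87.73%

Values along the way are printed, rounded to 4 significant figures, across the worked steps. Each numeric step runs at full float precision in all steps — every reported figure includes exactly one rounding — all derived quantities are rebuilt from the weighed amounts at 100.0 g of glass in exact precision (the yield, the totals, LOI, five oxide percentages, glass mass), as they appear in either problem or answer.
The oxide mass targets at 100.0 g fused product:
  K2O: 3.108% × 100.0 = 3.108 g
  MgO: 35.24% × 100.0 = 35.24 g
  Na2O: 1.558% × 100.0 = 1.558 g
  B2O3: 11.59% × 100.0 = 11.59 g
  SiO2: 48.51% × 100.0 = 48.51 g
Verifying the oxide balance using the reported weights, versus the basis set out (sums match the target masses net of answer rounding effects):
  K2O: 4.553·0.6826 = 3.108 g (target 3.108 g)
  MgO: 76.33·0.3147 + 11.39·0.9849 = 35.24 g (target 35.24 g)
  Na2O: 7.253·0.2148 = 1.558 g (target 1.558 g)
  B2O3: 7.253·0.4746 + 14.46·0.5635 = 11.59 g (target 11.59 g)
  SiO2: 76.33·0.6355 = 48.51 g (target 48.51 g)
Glass-mass bookkeeping: the batch minus its LOI: 100.0 g (summing oxide targets gives 100.0 g; with the basis standing at 100.0 g — any gap is answer rounding).
Total batch = Σ batch = 114.0 g; loss to ignition Σ batch·LOI = 13.98 g; the yield ratio, glass ÷ batch: 87.73%.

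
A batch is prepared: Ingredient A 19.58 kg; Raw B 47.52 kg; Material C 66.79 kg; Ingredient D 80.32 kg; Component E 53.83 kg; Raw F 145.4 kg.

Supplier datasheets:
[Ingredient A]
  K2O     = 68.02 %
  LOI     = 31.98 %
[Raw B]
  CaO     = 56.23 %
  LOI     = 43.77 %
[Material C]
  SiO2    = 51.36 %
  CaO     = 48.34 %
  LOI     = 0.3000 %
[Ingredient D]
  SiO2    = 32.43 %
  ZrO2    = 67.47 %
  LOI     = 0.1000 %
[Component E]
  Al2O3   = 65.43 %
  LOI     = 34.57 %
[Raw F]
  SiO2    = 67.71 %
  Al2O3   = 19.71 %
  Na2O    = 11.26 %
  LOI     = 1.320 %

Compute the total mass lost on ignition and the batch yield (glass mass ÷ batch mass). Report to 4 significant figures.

Intermediates are shown, rounded to four significant digits, alongside each step — all arithmetic keeps full precision through the solve; each reported figure takes exactly one rounding. The derived quantities are recomputed in full precision (the yield, net glass mass, ignition loss, six oxide percentages, totals) from the batch weights for 365.6 kg of glass as given in the problem or answer text.
Ignition loss by material:
  Ingredient A: 19.58 × 0.3198 = 6.262 kg
  Raw B: 47.52 × 0.4377 = 20.80 kg
  Material C: 66.79 × 0.003000 = 0.2004 kg
  Ingredient D: 80.32 × 0.001000 = 0.08032 kg
  Component E: 53.83 × 0.3457 = 18.61 kg
  Raw F: 145.4 × 0.01320 = 1.919 kg
Total LOI = 47.87 kg
Glass = batch − LOI = 413.4 − 47.87 = 365.6 kg

LOI loss = 47.87 kg; glass = 365.6 kg; yield = 88.42%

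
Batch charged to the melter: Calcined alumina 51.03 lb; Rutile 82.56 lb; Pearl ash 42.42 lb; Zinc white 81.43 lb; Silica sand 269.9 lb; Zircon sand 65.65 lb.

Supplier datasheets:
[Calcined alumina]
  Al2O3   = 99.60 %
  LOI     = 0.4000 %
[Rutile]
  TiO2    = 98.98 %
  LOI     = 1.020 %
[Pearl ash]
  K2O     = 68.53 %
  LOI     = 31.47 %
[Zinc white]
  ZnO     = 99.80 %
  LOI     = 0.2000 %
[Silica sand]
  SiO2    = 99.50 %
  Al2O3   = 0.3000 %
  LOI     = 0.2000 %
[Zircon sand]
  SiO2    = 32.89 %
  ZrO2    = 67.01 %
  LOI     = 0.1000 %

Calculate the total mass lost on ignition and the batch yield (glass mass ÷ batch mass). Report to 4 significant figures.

LOI loss = 15.16 lb; glass = 577.8 lb; yield = 97.44%

Working values are displayed (rounded to 4 significant digits) between the steps; the whole derivation keeps full float precision at each step — every reported result carries a single rounding; all derived quantities, including yield, glass mass, LOI, the six compositions, totals, are carried starting from the weights at 577.8 lb of glass in exact precision, as given in the problem or the answer.
LOI of each material in turn:
  Calcined alumina: 51.03 × 0.004000 = 0.2041 lb
  Rutile: 82.56 × 0.01020 = 0.8421 lb
  Pearl ash: 42.42 × 0.3147 = 13.35 lb
  Zinc white: 81.43 × 0.002000 = 0.1629 lb
  Silica sand: 269.9 × 0.002000 = 0.5398 lb
  Zircon sand: 65.65 × 0.001000 = 0.06565 lb
Total LOI = 15.16 lb
Glass = batch − LOI = 593.0 − 15.16 = 577.8 lb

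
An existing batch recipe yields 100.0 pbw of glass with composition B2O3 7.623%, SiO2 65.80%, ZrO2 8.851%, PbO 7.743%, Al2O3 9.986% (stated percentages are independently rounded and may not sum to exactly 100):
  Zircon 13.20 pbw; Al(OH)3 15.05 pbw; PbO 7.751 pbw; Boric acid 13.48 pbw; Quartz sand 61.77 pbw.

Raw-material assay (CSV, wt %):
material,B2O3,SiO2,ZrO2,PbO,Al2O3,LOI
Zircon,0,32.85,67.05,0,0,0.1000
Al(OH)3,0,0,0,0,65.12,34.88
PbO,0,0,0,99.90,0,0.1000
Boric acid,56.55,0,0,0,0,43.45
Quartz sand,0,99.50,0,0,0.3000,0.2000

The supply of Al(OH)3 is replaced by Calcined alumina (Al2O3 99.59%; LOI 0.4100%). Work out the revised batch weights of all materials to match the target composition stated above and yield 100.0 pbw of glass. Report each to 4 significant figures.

All internal work maintains full precision through the solve — in-progress results are displayed, rounded to 4 significant figures, in the working; each reported figure is rounded just once — derived quantities (totals, yield, net glass mass, LOI, the five compositions) are carried starting from the weights on 100.0 pbw of glass in full float precision, exactly as shown in problem or answer.
Oxide-by-oxide targets in 100.0 pbw glass:
  B2O3: 7.623% × 100.0 = 7.623 pbw
  SiO2: 65.80% × 100.0 = 65.80 pbw
  ZrO2: 8.851% × 100.0 = 8.851 pbw
  PbO: 7.743% × 100.0 = 7.743 pbw
  Al2O3: 9.986% × 100.0 = 9.986 pbw
Sums-versus-targets review working from each reported weight, versus the basis set out (target by target, the sums agree up to rounding of the answer):
  B2O3: 13.48·0.5655 = 7.623 pbw (target 7.623 pbw)
  SiO2: 13.20·0.3285 + 61.77·0.9950 = 65.80 pbw (target 65.80 pbw)
  ZrO2: 13.20·0.6705 = 8.851 pbw (target 8.851 pbw)
  PbO: 7.751·0.9990 = 7.743 pbw (target 7.743 pbw)
  Al2O3: 9.841·0.9959 + 61.77·0.003000 = 9.986 pbw (target 9.986 pbw)
Consistency of the glass mass: total charge less LOI = 100.0 pbw (the Σ of target masses is 100.0 pbw; stated basis 100.0 pbw — gaps are rounding artifacts).
Adding the batch up: Σ batch = 106.0 pbw; ignition loss, Σ(batch × LOI) = 6.042 pbw; yield: glass divided by total = 94.30%.

Revised batch per 100.0 pbw glass:
  Zircon: 13.20 pbw
  Calcined alumina: 9.841 pbw
  PbO: 7.751 pbw
  Boric acid: 13.48 pbw
  Quartz sand: 61.77 pbw
Total batch = 106.0 pbw; LOI loss = 6.042 pbw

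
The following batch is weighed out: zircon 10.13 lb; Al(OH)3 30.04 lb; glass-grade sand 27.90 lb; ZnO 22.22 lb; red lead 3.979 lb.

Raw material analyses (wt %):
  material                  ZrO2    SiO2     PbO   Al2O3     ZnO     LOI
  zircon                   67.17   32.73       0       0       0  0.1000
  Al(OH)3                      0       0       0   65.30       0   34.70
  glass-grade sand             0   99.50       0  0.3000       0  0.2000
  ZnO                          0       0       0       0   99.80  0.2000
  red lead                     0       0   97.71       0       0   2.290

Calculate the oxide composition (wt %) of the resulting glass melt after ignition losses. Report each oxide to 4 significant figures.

Each numeric step maintains full precision throughout — rounding to four significant digits extends to each working value as shown. Every reported number undergoes a single rounding; derived quantities, which include totals, ignition loss, net glass mass, five oxide percentages, yield, are carried at full precision, precisely as stated by the problem or answer text, starting from the weights on 83.64 lb of glass.
What the batch supplies per oxide:
  ZrO2: 10.13·0.6717 = 6.804 lb
  SiO2: 10.13·0.3273 + 27.90·0.9950 = 31.08 lb
  PbO: 3.979·0.9771 = 3.888 lb
  Al2O3: 30.04·0.6530 + 27.90·0.003000 = 19.70 lb
  ZnO: 22.22·0.9980 = 22.18 lb
LOI: 10.13·0.001000 + 30.04·0.3470 + 27.90·0.002000 + 22.22·0.002000 + 3.979·0.02290 = 10.63 lb
Glass = total batch minus LOI = 94.27 − 10.63 = 83.64 lb (the oxide masses sum to this)
wt % = 100 × oxide mass / glass mass

Glass mass = 83.64 lb (batch 94.27 − LOI 10.63).
Composition: ZrO2 8.135%, SiO2 37.15%, PbO 4.648%, Al2O3 23.55%, ZnO 26.51%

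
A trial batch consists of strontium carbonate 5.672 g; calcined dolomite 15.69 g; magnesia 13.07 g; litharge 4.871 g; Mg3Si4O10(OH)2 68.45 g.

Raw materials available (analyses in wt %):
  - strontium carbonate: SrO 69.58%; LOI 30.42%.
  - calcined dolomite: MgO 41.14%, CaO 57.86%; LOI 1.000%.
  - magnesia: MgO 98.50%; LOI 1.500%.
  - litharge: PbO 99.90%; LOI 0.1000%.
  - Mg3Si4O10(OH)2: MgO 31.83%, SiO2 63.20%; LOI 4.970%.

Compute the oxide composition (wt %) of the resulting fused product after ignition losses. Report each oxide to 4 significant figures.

Glass mass = 102.3 g (batch 107.8 − LOI 5.485).
Composition: PbO 4.758%, MgO 40.20%, CaO 8.877%, SiO2 42.30%, SrO 3.859%

In-progress results are shown, with 4-significant-digit rounding, at each printed step. Each numeric step runs at full precision at each step — a single rounding produces every reported number; all derived quantities, including glass mass, yield, the five compositions, LOI, the totals, are re-derived starting from the weights on 102.3 g of glass at full float precision, as given in the question or the answer.
Per-oxide mass from batch:
  PbO: 4.871·0.9990 = 4.866 g
  MgO: 15.69·0.4114 + 13.07·0.9850 + 68.45·0.3183 = 41.12 g
  CaO: 15.69·0.5786 = 9.078 g
  SiO2: 68.45·0.6320 = 43.26 g
  SrO: 5.672·0.6958 = 3.947 g
LOI: 5.672·0.3042 + 15.69·0.01000 + 13.07·0.01500 + 4.871·0.001000 + 68.45·0.04970 = 5.485 g
Glass = total batch minus LOI = 107.8 − 5.485 = 102.3 g (matching Σ of the oxides)
each wt % is 100 × oxide ÷ glass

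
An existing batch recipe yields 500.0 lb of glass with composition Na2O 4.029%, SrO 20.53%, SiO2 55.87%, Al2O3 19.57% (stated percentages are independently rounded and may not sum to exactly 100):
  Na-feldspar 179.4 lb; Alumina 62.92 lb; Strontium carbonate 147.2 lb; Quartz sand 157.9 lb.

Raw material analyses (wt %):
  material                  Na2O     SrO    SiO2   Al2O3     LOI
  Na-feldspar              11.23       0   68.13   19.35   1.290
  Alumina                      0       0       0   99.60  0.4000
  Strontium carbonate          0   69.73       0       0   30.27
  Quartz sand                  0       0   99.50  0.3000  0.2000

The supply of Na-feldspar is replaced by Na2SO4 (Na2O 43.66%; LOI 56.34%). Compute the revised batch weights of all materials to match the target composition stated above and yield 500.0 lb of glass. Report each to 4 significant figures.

Revised batch per 500.0 lb glass:
  Na2SO4: 46.14 lb
  Alumina: 97.40 lb
  Strontium carbonate: 147.2 lb
  Quartz sand: 280.8 lb
Total batch = 571.5 lb; LOI loss = 71.50 lb

Working values are printed with 4-significant-digit rounding across the worked steps — each numeric step keeps exact precision throughout. Each reported result undergoes a single rounding. The derived quantities are computed starting from the weights at 500.0 lb of glass in full precision (yield, the four compositions, totals, LOI, net glass mass), as written in the problem or the answer.
Target oxide masses per 500.0 lb glass:
  Na2O: 4.029% × 500.0 = 20.14 lb
  SrO: 20.53% × 500.0 = 102.6 lb
  SiO2: 55.87% × 500.0 = 279.4 lb
  Al2O3: 19.57% × 500.0 = 97.85 lb
Checking each oxide sum from the weights as reported, at the basis given (each sum matches its target mass net of answer rounding effects):
  Na2O: 46.14·0.4366 = 20.14 lb (target 20.14 lb)
  SrO: 147.2·0.6973 = 102.6 lb (target 102.6 lb)
  SiO2: 280.8·0.9950 = 279.4 lb (target 279.4 lb)
  Al2O3: 97.40·0.9960 + 280.8·0.003000 = 97.85 lb (target 97.85 lb)
Glass-mass closure: batch total minus LOI = 500.0 lb (the targets, summed, come to 500.0 lb; basis as stated: 500.0 lb — differing by rounding only).
Adding the batch up: Σ batch = 571.5 lb; LOI removed, Σ of batch·LOI: 71.50 lb; yield, glass over the total, = 87.49%.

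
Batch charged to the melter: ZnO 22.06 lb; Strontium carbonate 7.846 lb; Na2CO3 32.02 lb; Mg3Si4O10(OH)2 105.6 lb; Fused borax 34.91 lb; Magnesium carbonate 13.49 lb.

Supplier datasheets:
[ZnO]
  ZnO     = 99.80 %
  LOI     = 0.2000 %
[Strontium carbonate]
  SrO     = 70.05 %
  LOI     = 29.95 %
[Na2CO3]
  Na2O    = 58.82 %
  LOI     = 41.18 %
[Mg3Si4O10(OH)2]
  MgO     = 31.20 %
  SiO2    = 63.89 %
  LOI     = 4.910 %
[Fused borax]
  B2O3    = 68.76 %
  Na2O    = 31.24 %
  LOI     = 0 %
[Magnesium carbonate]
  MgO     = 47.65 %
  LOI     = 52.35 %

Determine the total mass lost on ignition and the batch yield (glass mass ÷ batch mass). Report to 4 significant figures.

In-progress results appear, rounded to four significant digits, in the working; each numeric step keeps full float precision through every step; every reported figure receives exactly one rounding; all derived quantities are carried in full float precision (ignition loss, the totals, six oxide percentages, net glass mass, yield) using the weight values for 188.1 lb of glass as written in the question or the answer.
Each material's LOI contribution:
  ZnO: 22.06 × 0.002000 = 0.04412 lb
  Strontium carbonate: 7.846 × 0.2995 = 2.350 lb
  Na2CO3: 32.02 × 0.4118 = 13.19 lb
  Mg3Si4O10(OH)2: 105.6 × 0.04910 = 5.185 lb
  Fused borax: 34.91 × 0 = 0 lb
  Magnesium carbonate: 13.49 × 0.5235 = 7.062 lb
Total LOI = 27.83 lb
Glass = batch − LOI = 215.9 − 27.83 = 188.1 lb

LOI loss = 27.83 lb; glass = 188.1 lb; yield = 87.11%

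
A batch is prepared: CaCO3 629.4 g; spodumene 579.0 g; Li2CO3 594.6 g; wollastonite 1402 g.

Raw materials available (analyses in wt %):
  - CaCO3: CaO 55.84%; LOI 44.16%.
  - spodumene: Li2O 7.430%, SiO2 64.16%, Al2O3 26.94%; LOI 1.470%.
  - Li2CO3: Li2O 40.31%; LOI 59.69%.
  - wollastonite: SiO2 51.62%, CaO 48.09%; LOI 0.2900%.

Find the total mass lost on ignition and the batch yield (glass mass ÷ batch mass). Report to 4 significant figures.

LOI loss = 645.4 g; glass = 2560 g; yield = 79.86%

The working math carries exact precision through every step; mid-chain values are printed, rounded to four significant digits, in the printout. Every reported value sees exactly one rounding; all derived quantities (net glass mass, yield, the four compositions, the totals, LOI) are carried from the batch weights per 2560 g of glass in full float precision, as set out in the problem or the answer.
Loss on ignition, line by line:
  CaCO3: 629.4 × 0.4416 = 277.9 g
  spodumene: 579.0 × 0.01470 = 8.511 g
  Li2CO3: 594.6 × 0.5969 = 354.9 g
  wollastonite: 1402 × 0.002900 = 4.066 g
Total LOI = 645.4 g
Glass = batch − LOI = 3205 − 645.4 = 2560 g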